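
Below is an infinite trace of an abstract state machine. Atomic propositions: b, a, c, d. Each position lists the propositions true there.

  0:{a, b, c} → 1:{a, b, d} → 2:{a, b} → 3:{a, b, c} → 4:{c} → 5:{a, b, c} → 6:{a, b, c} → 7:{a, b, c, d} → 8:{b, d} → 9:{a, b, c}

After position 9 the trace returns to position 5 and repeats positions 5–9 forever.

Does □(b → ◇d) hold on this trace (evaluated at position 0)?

b → ◇d holds at every position 0..9, and those are all positions ever visited, so □(b → ◇d) holds.
Positions where b holds: 0, 1, 2, 3, 5, 6, 7, 8, 9.
Check ◇d at each: 0→ok, 1→ok, 2→ok, 3→ok, 5→ok, 6→ok, 7→ok, 8→ok, 9→ok.

Satisfied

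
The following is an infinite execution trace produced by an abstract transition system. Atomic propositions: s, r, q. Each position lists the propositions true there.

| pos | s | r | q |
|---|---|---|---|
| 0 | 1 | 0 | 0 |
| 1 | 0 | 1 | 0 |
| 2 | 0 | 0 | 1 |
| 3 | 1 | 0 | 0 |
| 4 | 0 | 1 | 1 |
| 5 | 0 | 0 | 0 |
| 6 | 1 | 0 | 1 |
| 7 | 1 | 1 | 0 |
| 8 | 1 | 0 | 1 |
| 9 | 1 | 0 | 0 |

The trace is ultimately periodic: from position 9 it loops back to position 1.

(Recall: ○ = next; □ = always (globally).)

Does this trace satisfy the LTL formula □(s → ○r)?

Does not hold

s → ○r must hold at every position from 0 onward. It fails at position 7, so □(s → ○r) is false.
Positions where s holds: 0, 3, 6, 7, 8, 9.
Check ○r at each: 0→ok, 3→ok, 6→ok, 7→fails, 8→fails, 9→ok.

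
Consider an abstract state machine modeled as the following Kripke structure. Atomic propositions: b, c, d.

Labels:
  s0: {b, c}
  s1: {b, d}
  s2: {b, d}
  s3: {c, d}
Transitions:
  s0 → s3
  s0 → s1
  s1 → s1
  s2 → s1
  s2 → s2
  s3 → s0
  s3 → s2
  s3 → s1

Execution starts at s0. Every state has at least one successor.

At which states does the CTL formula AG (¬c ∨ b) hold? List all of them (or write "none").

States satisfying ¬c ∨ b: {s0, s1, s2}.
States satisfying AG (¬c ∨ b): {s1, s2}.

{s1, s2}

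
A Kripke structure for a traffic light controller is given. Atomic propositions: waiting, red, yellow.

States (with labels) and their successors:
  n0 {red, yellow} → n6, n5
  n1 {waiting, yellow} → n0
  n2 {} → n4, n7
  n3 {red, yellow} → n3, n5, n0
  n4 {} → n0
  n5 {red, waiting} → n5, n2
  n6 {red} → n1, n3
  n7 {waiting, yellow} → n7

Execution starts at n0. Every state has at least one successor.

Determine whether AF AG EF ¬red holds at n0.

Satisfied

States satisfying AG EF ¬red: {n0, n1, n2, n3, n4, n5, n6, n7}.
States satisfying AF AG EF ¬red: {n0, n1, n2, n3, n4, n5, n6, n7}.
n0 ∈ Sat(AF AG EF ¬red).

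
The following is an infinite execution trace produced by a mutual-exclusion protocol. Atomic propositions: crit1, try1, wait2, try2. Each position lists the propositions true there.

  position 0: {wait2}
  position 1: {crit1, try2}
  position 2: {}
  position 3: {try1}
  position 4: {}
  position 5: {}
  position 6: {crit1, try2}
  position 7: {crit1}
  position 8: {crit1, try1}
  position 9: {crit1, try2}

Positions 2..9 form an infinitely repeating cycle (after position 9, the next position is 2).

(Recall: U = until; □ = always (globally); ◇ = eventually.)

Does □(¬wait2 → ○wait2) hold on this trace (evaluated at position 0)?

¬wait2 → ○wait2 must hold at every position from 0 onward. It fails at position 1, so □(¬wait2 → ○wait2) is false.
Positions where ¬wait2 holds: 1, 2, 3, 4, 5, 6, 7, 8, 9.
Check ○wait2 at each: 1→fails, 2→fails, 3→fails, 4→fails, 5→fails, 6→fails, 7→fails, 8→fails, 9→fails.

Does not hold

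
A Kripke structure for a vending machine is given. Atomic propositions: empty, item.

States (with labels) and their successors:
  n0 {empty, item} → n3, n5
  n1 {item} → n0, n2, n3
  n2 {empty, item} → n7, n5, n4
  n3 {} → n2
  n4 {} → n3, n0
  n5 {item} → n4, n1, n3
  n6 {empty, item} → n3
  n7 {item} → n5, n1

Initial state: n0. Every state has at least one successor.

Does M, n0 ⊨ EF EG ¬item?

Does not hold

States satisfying EG ¬item: ∅.
States satisfying EF EG ¬item: ∅.
No suitable path/successor from n0 witnesses the formula.
n0 ∉ Sat(EF EG ¬item).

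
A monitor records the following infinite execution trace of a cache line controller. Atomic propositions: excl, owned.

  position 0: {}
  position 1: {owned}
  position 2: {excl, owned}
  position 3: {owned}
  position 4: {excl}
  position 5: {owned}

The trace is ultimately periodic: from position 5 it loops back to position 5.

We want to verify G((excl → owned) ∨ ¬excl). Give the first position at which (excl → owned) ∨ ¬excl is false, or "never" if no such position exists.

Check (excl → owned) ∨ ¬excl at each position in order: 0 ✓, 1 ✓, 2 ✓, 3 ✓.
At position 4 the labels are {excl}, so (excl → owned) ∨ ¬excl is false there. This is the first violation.

4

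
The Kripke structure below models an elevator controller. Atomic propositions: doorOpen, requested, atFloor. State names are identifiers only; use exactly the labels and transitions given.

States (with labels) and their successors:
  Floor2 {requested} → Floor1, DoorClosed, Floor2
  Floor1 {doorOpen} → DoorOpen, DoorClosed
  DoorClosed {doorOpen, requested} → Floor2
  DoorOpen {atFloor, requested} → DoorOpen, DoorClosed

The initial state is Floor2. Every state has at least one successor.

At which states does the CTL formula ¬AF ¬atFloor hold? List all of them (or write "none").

{DoorOpen}

States satisfying ¬atFloor: {Floor2, Floor1, DoorClosed}.
States satisfying AF ¬atFloor: {Floor2, Floor1, DoorClosed}.
States satisfying ¬AF ¬atFloor: {DoorOpen}.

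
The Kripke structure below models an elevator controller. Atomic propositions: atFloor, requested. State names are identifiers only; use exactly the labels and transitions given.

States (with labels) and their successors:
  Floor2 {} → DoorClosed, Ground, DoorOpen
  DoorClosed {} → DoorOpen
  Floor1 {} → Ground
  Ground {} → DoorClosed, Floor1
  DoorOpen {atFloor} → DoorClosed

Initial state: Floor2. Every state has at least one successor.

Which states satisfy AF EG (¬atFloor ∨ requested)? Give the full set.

{Floor2, Floor1, Ground}

States satisfying EG (¬atFloor ∨ requested): {Floor2, Floor1, Ground}.
States satisfying AF EG (¬atFloor ∨ requested): {Floor2, Floor1, Ground}.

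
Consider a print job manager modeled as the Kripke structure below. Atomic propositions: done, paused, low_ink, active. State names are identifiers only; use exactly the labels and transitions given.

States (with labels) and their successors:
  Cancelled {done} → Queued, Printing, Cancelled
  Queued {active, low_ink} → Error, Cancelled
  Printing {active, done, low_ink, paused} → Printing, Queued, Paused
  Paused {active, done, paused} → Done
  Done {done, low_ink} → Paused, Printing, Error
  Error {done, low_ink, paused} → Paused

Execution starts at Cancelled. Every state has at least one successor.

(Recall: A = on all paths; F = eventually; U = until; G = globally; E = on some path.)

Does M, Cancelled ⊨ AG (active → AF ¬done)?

Violated

States satisfying active → AF ¬done: {Cancelled, Queued, Done, Error}.
States satisfying AG (active → AF ¬done): ∅.
Paused is reachable from Cancelled and violates active → AF ¬done, so AG fails at Cancelled.
Cancelled ∉ Sat(AG (active → AF ¬done)).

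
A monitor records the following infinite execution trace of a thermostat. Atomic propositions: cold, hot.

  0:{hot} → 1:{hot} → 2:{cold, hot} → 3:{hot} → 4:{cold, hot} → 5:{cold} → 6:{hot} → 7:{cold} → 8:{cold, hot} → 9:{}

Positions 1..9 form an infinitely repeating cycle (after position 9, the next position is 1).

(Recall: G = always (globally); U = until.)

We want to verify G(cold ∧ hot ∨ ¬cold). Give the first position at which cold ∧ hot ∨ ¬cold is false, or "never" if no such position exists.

5

Check cold ∧ hot ∨ ¬cold at each position in order: 0 ✓, 1 ✓, 2 ✓, 3 ✓, 4 ✓.
At position 5 the labels are {cold}, so cold ∧ hot ∨ ¬cold is false there. This is the first violation.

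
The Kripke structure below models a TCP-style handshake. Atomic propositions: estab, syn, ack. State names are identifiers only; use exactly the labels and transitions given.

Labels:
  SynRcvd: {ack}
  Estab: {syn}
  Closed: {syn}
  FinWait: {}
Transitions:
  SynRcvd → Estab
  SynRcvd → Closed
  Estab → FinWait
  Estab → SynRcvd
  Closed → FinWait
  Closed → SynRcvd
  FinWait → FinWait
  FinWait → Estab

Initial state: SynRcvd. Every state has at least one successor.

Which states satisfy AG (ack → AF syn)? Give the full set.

States satisfying ack → AF syn: {SynRcvd, Estab, Closed, FinWait}.
States satisfying AG (ack → AF syn): {SynRcvd, Estab, Closed, FinWait}.

{SynRcvd, Estab, Closed, FinWait}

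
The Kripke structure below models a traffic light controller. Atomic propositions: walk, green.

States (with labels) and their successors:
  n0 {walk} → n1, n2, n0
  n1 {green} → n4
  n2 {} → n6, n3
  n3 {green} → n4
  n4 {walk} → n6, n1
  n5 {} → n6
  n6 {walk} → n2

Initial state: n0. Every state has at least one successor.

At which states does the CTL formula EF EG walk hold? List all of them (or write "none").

{n0}

States satisfying EG walk: {n0}.
States satisfying EF EG walk: {n0}.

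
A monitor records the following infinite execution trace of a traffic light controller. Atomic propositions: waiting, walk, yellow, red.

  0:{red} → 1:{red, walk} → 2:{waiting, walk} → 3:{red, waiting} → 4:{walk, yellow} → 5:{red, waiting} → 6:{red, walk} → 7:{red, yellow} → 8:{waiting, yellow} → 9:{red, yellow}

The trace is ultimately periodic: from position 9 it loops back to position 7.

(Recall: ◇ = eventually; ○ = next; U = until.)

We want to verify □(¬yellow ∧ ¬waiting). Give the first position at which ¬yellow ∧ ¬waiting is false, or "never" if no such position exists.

Check ¬yellow ∧ ¬waiting at each position in order: 0 ✓, 1 ✓.
At position 2 the labels are {waiting, walk}, so ¬yellow ∧ ¬waiting is false there. This is the first violation.

2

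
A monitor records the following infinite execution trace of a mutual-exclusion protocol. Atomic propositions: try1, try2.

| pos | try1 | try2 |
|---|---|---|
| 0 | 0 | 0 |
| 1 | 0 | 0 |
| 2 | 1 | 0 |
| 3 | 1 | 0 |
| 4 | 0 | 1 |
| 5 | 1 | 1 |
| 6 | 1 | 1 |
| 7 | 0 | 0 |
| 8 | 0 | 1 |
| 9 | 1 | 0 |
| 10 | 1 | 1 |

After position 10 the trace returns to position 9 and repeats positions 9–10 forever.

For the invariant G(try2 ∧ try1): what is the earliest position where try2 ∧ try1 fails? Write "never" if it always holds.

0

At position 0 the labels are {}, so try2 ∧ try1 is false there. This is the first violation.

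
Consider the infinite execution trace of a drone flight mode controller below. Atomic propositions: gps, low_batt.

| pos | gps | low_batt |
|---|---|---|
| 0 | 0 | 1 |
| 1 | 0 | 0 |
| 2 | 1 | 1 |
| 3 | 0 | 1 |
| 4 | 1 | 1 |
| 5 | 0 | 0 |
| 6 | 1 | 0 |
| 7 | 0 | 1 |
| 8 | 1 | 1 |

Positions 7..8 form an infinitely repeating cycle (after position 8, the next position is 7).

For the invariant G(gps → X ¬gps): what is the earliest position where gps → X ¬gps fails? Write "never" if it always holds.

never

gps → X ¬gps holds at every position 0..8, and those are all the positions the trace ever visits, so the invariant G(gps → X ¬gps) is never violated.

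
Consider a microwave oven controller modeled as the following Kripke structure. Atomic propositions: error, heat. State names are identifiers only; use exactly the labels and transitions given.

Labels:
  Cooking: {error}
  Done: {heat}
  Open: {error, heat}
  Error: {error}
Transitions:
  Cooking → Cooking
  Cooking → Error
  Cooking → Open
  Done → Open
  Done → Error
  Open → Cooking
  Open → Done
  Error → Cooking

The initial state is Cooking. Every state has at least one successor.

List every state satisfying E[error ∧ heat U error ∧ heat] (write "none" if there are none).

{Open}

States satisfying error ∧ heat: {Open}.
States satisfying E[error ∧ heat U error ∧ heat]: {Open}.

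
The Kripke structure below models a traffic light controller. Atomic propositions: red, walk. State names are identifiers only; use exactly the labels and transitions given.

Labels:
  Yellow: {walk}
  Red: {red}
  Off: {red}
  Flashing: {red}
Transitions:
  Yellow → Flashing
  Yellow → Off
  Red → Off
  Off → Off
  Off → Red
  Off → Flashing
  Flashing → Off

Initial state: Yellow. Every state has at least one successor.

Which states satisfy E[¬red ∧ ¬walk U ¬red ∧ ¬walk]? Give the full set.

none

States satisfying ¬red ∧ ¬walk: ∅.
States satisfying E[¬red ∧ ¬walk U ¬red ∧ ¬walk]: ∅.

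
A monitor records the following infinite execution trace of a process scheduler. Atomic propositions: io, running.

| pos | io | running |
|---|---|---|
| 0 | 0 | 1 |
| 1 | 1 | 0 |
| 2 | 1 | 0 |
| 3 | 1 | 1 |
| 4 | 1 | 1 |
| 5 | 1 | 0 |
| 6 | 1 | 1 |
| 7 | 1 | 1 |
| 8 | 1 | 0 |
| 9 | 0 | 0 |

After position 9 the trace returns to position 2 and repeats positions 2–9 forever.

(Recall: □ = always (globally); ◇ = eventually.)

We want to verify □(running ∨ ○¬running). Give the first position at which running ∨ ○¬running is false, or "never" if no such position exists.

Check running ∨ ○¬running at each position in order: 0 ✓, 1 ✓.
At position 2 the labels are {io} and the next position 3 has {io, running}, so running ∨ ○¬running is false there. This is the first violation.

2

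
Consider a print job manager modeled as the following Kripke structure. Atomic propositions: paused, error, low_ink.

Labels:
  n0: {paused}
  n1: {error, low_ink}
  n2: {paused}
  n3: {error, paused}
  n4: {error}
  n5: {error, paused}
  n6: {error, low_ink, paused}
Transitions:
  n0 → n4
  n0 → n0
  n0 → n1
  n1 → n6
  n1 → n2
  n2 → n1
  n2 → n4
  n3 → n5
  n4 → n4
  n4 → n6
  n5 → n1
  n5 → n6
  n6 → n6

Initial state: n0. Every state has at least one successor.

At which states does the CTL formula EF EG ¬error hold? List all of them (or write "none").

{n0}

States satisfying EG ¬error: {n0}.
States satisfying EF EG ¬error: {n0}.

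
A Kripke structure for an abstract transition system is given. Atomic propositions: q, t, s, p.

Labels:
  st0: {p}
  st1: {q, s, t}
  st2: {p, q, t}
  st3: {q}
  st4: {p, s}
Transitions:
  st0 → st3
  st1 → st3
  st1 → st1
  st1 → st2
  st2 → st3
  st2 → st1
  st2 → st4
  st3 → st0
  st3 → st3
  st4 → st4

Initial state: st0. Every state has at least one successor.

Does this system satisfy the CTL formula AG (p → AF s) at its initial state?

Does not hold

States satisfying p → AF s: {st1, st3, st4}.
States satisfying AG (p → AF s): {st4}.
st0 is reachable from st0 and violates p → AF s, so AG fails at st0.
st0 ∉ Sat(AG (p → AF s)).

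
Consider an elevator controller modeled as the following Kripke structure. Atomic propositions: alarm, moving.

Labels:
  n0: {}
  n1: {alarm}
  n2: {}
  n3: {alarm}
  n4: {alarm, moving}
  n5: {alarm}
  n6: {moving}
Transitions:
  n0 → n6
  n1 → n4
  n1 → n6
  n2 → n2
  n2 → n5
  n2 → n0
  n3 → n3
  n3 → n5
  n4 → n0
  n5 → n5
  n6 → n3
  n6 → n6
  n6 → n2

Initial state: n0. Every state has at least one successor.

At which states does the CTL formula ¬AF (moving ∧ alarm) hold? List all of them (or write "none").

{n0, n1, n2, n3, n5, n6}

States satisfying moving ∧ alarm: {n4}.
States satisfying AF (moving ∧ alarm): {n4}.
States satisfying ¬AF (moving ∧ alarm): {n0, n1, n2, n3, n5, n6}.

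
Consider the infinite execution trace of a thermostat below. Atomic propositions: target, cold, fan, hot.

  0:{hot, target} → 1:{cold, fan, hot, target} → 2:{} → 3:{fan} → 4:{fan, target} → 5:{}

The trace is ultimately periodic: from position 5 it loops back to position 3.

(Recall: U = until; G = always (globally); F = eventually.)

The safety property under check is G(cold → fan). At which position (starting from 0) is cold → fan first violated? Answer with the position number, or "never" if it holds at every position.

never

cold → fan holds at every position 0..5, and those are all the positions the trace ever visits, so the invariant G(cold → fan) is never violated.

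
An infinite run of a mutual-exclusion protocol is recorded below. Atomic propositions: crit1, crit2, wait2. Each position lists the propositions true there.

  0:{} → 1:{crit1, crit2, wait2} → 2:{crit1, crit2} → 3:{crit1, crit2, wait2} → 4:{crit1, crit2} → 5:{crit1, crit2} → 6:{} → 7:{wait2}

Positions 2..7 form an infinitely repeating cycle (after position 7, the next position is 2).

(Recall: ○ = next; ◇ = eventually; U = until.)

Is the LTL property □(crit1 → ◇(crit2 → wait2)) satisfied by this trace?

Yes

crit1 → ◇(crit2 → wait2) holds at every position 0..7, and those are all positions ever visited, so □(crit1 → ◇(crit2 → wait2)) holds.
Positions where crit1 holds: 1, 2, 3, 4, 5.
Check ◇(crit2 → wait2) at each: 1→ok, 2→ok, 3→ok, 4→ok, 5→ok.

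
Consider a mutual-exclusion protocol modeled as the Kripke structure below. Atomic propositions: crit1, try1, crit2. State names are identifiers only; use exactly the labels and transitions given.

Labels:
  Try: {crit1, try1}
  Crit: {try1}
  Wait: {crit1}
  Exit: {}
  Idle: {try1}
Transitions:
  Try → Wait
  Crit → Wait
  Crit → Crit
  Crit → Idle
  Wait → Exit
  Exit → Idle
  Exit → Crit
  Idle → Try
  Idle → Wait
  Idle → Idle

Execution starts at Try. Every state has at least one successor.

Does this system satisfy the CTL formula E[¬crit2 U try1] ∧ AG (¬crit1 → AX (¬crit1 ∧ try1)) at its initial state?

States satisfying ¬crit2: {Try, Crit, Wait, Exit, Idle}.
States satisfying try1: {Try, Crit, Idle}.
States satisfying E[¬crit2 U try1]: {Try, Crit, Wait, Exit, Idle}.
States satisfying ¬crit1 → AX (¬crit1 ∧ try1): {Try, Wait, Exit}.
States satisfying AG (¬crit1 → AX (¬crit1 ∧ try1)): ∅.
States satisfying E[¬crit2 U try1] ∧ AG (¬crit1 → AX (¬crit1 ∧ try1)): ∅.
Try ∉ Sat(E[¬crit2 U try1] ∧ AG (¬crit1 → AX (¬crit1 ∧ try1))).

Does not hold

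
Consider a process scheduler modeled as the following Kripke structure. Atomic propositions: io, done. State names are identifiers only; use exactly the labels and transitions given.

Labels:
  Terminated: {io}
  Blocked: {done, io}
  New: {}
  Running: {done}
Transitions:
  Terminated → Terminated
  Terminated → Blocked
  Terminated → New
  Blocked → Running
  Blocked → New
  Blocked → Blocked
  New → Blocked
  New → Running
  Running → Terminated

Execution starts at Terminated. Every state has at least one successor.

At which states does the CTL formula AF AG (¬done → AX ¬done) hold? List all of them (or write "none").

States satisfying AG (¬done → AX ¬done): ∅.
States satisfying AF AG (¬done → AX ¬done): ∅.

none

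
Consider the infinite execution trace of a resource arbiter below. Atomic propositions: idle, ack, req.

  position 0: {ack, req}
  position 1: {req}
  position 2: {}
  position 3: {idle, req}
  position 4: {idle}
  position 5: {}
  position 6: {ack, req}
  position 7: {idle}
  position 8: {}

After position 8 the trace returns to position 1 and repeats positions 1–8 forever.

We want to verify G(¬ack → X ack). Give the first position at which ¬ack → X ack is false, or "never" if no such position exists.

1

Check ¬ack → X ack at each position in order: 0 ✓.
At position 1 the labels are {req} and the next position 2 has {}, so ¬ack → X ack is false there. This is the first violation.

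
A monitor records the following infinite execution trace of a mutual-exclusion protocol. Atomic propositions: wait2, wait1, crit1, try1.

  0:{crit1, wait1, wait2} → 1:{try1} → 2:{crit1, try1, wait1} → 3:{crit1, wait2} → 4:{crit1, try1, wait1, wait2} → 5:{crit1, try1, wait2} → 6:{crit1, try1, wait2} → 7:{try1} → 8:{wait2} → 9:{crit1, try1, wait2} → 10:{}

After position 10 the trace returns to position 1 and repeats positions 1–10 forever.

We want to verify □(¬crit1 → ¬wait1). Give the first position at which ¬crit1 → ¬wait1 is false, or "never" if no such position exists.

¬crit1 → ¬wait1 holds at every position 0..10, and those are all the positions the trace ever visits, so the invariant □(¬crit1 → ¬wait1) is never violated.

never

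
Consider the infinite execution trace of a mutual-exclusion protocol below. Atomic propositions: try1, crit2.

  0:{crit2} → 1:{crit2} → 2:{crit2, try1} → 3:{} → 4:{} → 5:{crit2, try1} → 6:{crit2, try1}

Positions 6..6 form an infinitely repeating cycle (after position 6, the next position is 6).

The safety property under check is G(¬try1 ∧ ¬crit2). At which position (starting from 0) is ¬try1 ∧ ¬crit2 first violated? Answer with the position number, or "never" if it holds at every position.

0

At position 0 the labels are {crit2}, so ¬try1 ∧ ¬crit2 is false there. This is the first violation.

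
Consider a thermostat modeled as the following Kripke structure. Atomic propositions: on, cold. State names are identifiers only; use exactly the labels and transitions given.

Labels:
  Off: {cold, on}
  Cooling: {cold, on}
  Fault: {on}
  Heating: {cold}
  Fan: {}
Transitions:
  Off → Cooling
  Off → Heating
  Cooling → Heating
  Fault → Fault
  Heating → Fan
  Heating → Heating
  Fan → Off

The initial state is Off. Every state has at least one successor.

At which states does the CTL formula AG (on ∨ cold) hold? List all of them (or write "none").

States satisfying on ∨ cold: {Off, Cooling, Fault, Heating}.
States satisfying AG (on ∨ cold): {Fault}.

{Fault}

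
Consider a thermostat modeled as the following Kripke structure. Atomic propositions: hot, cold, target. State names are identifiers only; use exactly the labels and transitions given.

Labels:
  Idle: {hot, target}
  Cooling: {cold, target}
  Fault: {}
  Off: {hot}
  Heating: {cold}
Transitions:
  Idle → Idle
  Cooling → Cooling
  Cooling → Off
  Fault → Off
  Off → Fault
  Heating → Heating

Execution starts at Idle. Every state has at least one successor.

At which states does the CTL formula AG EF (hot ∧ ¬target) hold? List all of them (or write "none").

{Cooling, Fault, Off}

States satisfying EF (hot ∧ ¬target): {Cooling, Fault, Off}.
States satisfying AG EF (hot ∧ ¬target): {Cooling, Fault, Off}.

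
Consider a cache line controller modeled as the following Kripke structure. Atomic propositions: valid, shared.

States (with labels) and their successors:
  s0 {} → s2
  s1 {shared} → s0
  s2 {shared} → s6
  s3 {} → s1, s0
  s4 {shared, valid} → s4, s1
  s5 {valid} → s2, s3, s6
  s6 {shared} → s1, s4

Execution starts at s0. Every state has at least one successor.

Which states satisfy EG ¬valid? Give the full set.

States satisfying ¬valid: {s0, s1, s2, s3, s6}.
States satisfying EG ¬valid: {s0, s1, s2, s3, s6}.

{s0, s1, s2, s3, s6}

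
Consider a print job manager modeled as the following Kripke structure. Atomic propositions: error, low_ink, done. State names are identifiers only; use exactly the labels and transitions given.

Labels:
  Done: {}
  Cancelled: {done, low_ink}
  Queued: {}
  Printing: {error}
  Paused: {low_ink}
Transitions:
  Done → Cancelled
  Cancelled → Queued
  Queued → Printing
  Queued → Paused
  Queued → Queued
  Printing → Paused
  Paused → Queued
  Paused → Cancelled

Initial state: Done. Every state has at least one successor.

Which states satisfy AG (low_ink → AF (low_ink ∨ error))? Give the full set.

States satisfying low_ink → AF (low_ink ∨ error): {Done, Cancelled, Queued, Printing, Paused}.
States satisfying AG (low_ink → AF (low_ink ∨ error)): {Done, Cancelled, Queued, Printing, Paused}.

{Done, Cancelled, Queued, Printing, Paused}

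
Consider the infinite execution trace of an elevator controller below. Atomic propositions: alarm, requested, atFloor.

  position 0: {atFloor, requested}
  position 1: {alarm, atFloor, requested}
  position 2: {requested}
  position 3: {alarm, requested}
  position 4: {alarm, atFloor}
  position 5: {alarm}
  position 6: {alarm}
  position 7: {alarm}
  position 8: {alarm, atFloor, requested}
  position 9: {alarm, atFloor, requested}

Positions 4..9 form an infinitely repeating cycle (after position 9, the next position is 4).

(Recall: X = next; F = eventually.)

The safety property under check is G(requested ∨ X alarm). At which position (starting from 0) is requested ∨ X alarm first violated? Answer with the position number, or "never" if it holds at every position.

never

requested ∨ X alarm holds at every position 0..9, and those are all the positions the trace ever visits, so the invariant G(requested ∨ X alarm) is never violated.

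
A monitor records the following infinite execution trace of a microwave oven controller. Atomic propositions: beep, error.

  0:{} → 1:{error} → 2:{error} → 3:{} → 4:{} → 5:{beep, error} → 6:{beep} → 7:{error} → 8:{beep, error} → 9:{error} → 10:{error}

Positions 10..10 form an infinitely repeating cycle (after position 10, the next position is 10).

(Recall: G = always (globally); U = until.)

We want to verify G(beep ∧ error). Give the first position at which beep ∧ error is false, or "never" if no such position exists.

At position 0 the labels are {}, so beep ∧ error is false there. This is the first violation.

0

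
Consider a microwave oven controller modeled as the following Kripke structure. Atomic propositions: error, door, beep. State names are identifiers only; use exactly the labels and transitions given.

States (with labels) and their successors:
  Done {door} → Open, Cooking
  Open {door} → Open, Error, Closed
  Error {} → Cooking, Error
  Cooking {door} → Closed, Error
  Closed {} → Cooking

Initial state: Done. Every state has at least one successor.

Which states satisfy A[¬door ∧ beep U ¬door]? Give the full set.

{Error, Closed}

States satisfying ¬door ∧ beep: ∅.
States satisfying ¬door: {Error, Closed}.
States satisfying A[¬door ∧ beep U ¬door]: {Error, Closed}.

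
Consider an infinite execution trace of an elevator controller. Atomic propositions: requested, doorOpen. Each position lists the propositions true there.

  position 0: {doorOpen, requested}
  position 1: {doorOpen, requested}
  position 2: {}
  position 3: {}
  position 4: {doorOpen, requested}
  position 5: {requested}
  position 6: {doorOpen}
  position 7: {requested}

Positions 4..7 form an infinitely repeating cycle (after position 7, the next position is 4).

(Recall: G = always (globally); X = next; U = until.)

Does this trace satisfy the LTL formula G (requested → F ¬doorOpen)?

Satisfied

requested → F ¬doorOpen holds at every position 0..7, and those are all positions ever visited, so G (requested → F ¬doorOpen) holds.
Positions where requested holds: 0, 1, 4, 5, 7.
Check F ¬doorOpen at each: 0→ok, 1→ok, 4→ok, 5→ok, 7→ok.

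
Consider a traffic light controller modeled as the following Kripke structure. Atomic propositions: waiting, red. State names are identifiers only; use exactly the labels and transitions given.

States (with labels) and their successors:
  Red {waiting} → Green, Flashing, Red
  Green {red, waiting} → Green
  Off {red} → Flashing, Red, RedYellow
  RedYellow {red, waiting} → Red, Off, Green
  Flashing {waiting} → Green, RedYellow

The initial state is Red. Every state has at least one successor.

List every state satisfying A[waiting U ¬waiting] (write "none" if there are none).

{Off}

States satisfying waiting: {Red, Green, RedYellow, Flashing}.
States satisfying ¬waiting: {Off}.
States satisfying A[waiting U ¬waiting]: {Off}.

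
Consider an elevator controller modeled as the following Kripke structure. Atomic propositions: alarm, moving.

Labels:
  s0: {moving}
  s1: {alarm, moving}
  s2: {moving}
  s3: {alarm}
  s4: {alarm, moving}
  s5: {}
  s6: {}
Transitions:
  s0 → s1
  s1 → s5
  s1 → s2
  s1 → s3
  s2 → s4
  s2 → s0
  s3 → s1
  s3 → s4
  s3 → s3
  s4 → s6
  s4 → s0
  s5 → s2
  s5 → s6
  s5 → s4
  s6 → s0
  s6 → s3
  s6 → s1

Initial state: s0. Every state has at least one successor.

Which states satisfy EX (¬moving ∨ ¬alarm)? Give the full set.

{s1, s2, s3, s4, s5, s6}

States satisfying ¬moving ∨ ¬alarm: {s0, s2, s3, s5, s6}.
States satisfying EX (¬moving ∨ ¬alarm): {s1, s2, s3, s4, s5, s6}.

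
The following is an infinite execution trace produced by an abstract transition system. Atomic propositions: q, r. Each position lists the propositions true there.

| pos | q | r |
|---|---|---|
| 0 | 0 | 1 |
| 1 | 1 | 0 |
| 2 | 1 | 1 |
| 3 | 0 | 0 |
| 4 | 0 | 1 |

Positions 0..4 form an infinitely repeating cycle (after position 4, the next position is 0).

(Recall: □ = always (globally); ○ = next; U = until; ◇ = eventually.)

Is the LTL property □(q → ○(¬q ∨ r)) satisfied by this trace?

q → ○(¬q ∨ r) holds at every position 0..4, and those are all positions ever visited, so □(q → ○(¬q ∨ r)) holds.
Positions where q holds: 1, 2.
Check ○(¬q ∨ r) at each: 1→ok, 2→ok.

Satisfied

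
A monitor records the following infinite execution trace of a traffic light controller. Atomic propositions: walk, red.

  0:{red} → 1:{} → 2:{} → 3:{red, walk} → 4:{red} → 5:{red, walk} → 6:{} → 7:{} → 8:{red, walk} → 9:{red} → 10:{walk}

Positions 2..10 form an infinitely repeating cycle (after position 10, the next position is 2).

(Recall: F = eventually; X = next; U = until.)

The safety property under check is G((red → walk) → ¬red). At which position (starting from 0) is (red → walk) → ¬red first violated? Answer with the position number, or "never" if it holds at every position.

Check (red → walk) → ¬red at each position in order: 0 ✓, 1 ✓, 2 ✓.
At position 3 the labels are {red, walk}, so (red → walk) → ¬red is false there. This is the first violation.

3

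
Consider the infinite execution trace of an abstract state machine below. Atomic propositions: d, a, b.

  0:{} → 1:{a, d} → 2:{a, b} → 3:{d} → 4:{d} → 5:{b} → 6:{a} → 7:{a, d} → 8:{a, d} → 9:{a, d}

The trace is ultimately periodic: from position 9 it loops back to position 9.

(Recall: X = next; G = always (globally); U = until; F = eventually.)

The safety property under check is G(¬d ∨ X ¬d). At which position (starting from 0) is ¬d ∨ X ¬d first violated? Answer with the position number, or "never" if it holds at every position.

Check ¬d ∨ X ¬d at each position in order: 0 ✓, 1 ✓, 2 ✓.
At position 3 the labels are {d} and the next position 4 has {d}, so ¬d ∨ X ¬d is false there. This is the first violation.

3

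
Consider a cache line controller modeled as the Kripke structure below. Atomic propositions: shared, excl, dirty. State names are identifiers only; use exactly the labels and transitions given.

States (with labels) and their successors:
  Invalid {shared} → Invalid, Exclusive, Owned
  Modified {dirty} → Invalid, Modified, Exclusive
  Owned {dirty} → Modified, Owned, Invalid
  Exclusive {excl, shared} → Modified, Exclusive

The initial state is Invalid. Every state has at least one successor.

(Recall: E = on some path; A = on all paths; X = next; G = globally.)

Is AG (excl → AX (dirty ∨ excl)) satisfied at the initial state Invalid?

Satisfied

States satisfying excl → AX (dirty ∨ excl): {Invalid, Modified, Owned, Exclusive}.
States satisfying AG (excl → AX (dirty ∨ excl)): {Invalid, Modified, Owned, Exclusive}.
Every state reachable from Invalid satisfies excl → AX (dirty ∨ excl).
Invalid ∈ Sat(AG (excl → AX (dirty ∨ excl))).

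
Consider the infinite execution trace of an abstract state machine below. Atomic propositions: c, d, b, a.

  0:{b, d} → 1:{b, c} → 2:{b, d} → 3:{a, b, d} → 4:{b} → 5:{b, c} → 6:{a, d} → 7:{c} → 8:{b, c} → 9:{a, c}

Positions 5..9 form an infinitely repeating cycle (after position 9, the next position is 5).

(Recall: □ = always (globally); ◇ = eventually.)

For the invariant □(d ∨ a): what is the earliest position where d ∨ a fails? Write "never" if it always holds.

1

Check d ∨ a at each position in order: 0 ✓.
At position 1 the labels are {b, c}, so d ∨ a is false there. This is the first violation.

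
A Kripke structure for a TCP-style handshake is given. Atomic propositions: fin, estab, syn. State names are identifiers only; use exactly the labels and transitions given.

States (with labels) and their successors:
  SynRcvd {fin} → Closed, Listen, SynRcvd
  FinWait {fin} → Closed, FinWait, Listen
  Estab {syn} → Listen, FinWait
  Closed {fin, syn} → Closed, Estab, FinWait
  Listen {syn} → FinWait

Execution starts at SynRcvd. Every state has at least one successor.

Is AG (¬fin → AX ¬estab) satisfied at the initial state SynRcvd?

Yes

States satisfying ¬fin → AX ¬estab: {SynRcvd, FinWait, Estab, Closed, Listen}.
States satisfying AG (¬fin → AX ¬estab): {SynRcvd, FinWait, Estab, Closed, Listen}.
Every state reachable from SynRcvd satisfies ¬fin → AX ¬estab.
SynRcvd ∈ Sat(AG (¬fin → AX ¬estab)).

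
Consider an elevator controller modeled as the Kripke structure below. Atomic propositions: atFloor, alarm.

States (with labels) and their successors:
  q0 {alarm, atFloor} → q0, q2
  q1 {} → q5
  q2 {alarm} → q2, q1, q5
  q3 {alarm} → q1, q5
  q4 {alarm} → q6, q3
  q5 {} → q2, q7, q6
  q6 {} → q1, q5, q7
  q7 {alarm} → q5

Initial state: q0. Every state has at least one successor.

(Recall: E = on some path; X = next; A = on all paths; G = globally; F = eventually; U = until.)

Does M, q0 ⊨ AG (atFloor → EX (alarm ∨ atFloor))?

States satisfying atFloor → EX (alarm ∨ atFloor): {q0, q1, q2, q3, q4, q5, q6, q7}.
States satisfying AG (atFloor → EX (alarm ∨ atFloor)): {q0, q1, q2, q3, q4, q5, q6, q7}.
Every state reachable from q0 satisfies atFloor → EX (alarm ∨ atFloor).
q0 ∈ Sat(AG (atFloor → EX (alarm ∨ atFloor))).

Satisfied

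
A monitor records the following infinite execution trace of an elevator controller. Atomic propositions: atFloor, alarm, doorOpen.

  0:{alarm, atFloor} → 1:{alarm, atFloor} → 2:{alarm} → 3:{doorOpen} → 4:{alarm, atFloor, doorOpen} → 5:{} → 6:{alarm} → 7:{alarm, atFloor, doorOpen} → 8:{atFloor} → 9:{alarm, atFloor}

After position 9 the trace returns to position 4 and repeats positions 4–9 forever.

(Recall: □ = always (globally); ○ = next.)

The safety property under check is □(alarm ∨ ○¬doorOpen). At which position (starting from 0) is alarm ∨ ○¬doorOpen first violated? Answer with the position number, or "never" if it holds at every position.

Check alarm ∨ ○¬doorOpen at each position in order: 0 ✓, 1 ✓, 2 ✓.
At position 3 the labels are {doorOpen} and the next position 4 has {alarm, atFloor, doorOpen}, so alarm ∨ ○¬doorOpen is false there. This is the first violation.

3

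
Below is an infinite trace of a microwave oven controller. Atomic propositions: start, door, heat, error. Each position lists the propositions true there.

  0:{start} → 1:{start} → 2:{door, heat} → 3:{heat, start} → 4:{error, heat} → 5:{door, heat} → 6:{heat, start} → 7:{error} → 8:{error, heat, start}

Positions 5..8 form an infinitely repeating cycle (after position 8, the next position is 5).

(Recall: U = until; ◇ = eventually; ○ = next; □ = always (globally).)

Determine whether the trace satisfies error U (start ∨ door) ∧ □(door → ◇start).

Yes

Walking from position 0: start ∨ door first holds at position 0, and error holds at every earlier position along the way, so error U (start ∨ door) holds.
door → ◇start holds at every position 0..8, and those are all positions ever visited, so □(door → ◇start) holds.
Positions where door holds: 2, 5.
Check ◇start at each: 2→ok, 5→ok.
At position 0: error U (start ∨ door) is true; □(door → ◇start) is true; so error U (start ∨ door) ∧ □(door → ◇start) is true.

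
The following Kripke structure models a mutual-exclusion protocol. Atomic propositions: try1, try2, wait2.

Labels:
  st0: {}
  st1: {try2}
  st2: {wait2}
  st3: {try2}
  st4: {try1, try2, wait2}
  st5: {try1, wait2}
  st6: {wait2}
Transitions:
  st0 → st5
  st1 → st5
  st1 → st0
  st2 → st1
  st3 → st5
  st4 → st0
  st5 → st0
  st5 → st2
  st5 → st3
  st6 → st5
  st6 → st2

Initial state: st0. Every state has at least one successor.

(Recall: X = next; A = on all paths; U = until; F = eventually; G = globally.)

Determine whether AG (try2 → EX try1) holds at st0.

Satisfied

States satisfying try2 → EX try1: {st0, st1, st2, st3, st5, st6}.
States satisfying AG (try2 → EX try1): {st0, st1, st2, st3, st5, st6}.
Every state reachable from st0 satisfies try2 → EX try1.
st0 ∈ Sat(AG (try2 → EX try1)).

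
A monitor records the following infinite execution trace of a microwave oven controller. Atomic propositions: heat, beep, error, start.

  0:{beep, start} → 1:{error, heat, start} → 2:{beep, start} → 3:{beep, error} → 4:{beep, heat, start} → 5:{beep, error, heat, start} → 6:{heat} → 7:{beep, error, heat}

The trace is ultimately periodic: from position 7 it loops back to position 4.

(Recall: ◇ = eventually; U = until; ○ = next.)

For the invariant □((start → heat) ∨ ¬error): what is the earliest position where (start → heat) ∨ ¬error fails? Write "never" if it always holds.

(start → heat) ∨ ¬error holds at every position 0..7, and those are all the positions the trace ever visits, so the invariant □((start → heat) ∨ ¬error) is never violated.

never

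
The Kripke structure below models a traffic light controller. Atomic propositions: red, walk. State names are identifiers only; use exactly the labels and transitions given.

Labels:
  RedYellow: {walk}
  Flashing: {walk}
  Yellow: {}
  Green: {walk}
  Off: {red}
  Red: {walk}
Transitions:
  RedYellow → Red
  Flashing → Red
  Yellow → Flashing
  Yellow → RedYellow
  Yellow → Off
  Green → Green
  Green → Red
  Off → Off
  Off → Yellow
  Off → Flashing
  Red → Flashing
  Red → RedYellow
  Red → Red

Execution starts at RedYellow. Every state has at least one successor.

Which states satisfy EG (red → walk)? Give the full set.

States satisfying red → walk: {RedYellow, Flashing, Yellow, Green, Red}.
States satisfying EG (red → walk): {RedYellow, Flashing, Yellow, Green, Red}.

{RedYellow, Flashing, Yellow, Green, Red}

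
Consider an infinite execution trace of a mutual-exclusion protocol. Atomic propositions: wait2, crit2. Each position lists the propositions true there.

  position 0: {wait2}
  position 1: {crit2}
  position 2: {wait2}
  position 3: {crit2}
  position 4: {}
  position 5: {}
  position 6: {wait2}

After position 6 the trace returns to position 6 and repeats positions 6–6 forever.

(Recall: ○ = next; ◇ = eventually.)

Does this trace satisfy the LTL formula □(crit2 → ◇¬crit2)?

crit2 → ◇¬crit2 holds at every position 0..6, and those are all positions ever visited, so □(crit2 → ◇¬crit2) holds.
Positions where crit2 holds: 1, 3.
Check ◇¬crit2 at each: 1→ok, 3→ok.

Holds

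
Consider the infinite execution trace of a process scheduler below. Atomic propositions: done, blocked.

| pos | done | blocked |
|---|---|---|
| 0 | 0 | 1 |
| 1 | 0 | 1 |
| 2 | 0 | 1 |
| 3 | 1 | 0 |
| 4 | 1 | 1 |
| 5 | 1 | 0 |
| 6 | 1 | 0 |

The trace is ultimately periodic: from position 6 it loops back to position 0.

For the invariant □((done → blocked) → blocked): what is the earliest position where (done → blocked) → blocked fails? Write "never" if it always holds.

never

(done → blocked) → blocked holds at every position 0..6, and those are all the positions the trace ever visits, so the invariant □((done → blocked) → blocked) is never violated.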